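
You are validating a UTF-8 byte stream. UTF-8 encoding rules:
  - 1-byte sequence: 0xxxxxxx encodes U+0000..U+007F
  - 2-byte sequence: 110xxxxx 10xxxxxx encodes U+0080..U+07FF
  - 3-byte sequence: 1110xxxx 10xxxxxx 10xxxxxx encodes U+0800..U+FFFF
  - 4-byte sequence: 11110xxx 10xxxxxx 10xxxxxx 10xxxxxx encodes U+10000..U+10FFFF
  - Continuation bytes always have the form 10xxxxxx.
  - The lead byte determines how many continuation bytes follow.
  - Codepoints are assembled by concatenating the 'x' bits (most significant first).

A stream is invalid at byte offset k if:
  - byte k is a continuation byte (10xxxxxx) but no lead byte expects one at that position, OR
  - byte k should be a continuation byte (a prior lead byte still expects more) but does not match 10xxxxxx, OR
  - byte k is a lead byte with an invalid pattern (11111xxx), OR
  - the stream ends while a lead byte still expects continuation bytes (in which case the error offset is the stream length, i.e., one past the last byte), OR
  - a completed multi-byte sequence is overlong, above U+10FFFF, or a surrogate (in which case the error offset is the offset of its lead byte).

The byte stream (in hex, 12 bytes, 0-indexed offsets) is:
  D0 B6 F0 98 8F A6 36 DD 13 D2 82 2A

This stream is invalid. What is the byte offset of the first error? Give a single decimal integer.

Byte[0]=D0: 2-byte lead, need 1 cont bytes. acc=0x10
Byte[1]=B6: continuation. acc=(acc<<6)|0x36=0x436
Completed: cp=U+0436 (starts at byte 0)
Byte[2]=F0: 4-byte lead, need 3 cont bytes. acc=0x0
Byte[3]=98: continuation. acc=(acc<<6)|0x18=0x18
Byte[4]=8F: continuation. acc=(acc<<6)|0x0F=0x60F
Byte[5]=A6: continuation. acc=(acc<<6)|0x26=0x183E6
Completed: cp=U+183E6 (starts at byte 2)
Byte[6]=36: 1-byte ASCII. cp=U+0036
Byte[7]=DD: 2-byte lead, need 1 cont bytes. acc=0x1D
Byte[8]=13: expected 10xxxxxx continuation. INVALID

Answer: 8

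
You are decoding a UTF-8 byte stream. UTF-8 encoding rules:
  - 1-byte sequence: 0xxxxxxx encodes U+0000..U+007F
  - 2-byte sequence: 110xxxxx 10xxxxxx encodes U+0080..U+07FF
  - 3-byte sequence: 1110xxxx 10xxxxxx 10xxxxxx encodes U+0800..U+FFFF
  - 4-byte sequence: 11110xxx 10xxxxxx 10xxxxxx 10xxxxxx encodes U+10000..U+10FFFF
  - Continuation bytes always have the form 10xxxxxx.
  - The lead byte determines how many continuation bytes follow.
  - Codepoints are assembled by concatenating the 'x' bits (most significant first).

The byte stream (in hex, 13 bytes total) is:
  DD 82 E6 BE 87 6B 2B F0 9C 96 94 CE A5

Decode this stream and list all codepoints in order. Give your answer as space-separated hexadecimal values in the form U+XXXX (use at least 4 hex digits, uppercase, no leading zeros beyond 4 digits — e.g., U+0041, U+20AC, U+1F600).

Byte[0]=DD: 2-byte lead, need 1 cont bytes. acc=0x1D
Byte[1]=82: continuation. acc=(acc<<6)|0x02=0x742
Completed: cp=U+0742 (starts at byte 0)
Byte[2]=E6: 3-byte lead, need 2 cont bytes. acc=0x6
Byte[3]=BE: continuation. acc=(acc<<6)|0x3E=0x1BE
Byte[4]=87: continuation. acc=(acc<<6)|0x07=0x6F87
Completed: cp=U+6F87 (starts at byte 2)
Byte[5]=6B: 1-byte ASCII. cp=U+006B
Byte[6]=2B: 1-byte ASCII. cp=U+002B
Byte[7]=F0: 4-byte lead, need 3 cont bytes. acc=0x0
Byte[8]=9C: continuation. acc=(acc<<6)|0x1C=0x1C
Byte[9]=96: continuation. acc=(acc<<6)|0x16=0x716
Byte[10]=94: continuation. acc=(acc<<6)|0x14=0x1C594
Completed: cp=U+1C594 (starts at byte 7)
Byte[11]=CE: 2-byte lead, need 1 cont bytes. acc=0xE
Byte[12]=A5: continuation. acc=(acc<<6)|0x25=0x3A5
Completed: cp=U+03A5 (starts at byte 11)

Answer: U+0742 U+6F87 U+006B U+002B U+1C594 U+03A5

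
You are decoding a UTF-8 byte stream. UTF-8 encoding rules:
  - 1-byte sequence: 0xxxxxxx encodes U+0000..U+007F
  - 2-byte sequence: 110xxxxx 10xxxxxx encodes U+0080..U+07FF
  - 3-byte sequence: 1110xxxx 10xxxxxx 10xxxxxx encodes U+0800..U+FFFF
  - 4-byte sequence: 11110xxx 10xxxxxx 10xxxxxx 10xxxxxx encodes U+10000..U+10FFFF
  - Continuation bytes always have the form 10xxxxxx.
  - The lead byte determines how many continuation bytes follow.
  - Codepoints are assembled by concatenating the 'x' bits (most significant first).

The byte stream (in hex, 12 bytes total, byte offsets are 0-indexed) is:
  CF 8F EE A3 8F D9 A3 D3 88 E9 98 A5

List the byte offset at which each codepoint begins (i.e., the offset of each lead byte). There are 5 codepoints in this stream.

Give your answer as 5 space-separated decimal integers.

Byte[0]=CF: 2-byte lead, need 1 cont bytes. acc=0xF
Byte[1]=8F: continuation. acc=(acc<<6)|0x0F=0x3CF
Completed: cp=U+03CF (starts at byte 0)
Byte[2]=EE: 3-byte lead, need 2 cont bytes. acc=0xE
Byte[3]=A3: continuation. acc=(acc<<6)|0x23=0x3A3
Byte[4]=8F: continuation. acc=(acc<<6)|0x0F=0xE8CF
Completed: cp=U+E8CF (starts at byte 2)
Byte[5]=D9: 2-byte lead, need 1 cont bytes. acc=0x19
Byte[6]=A3: continuation. acc=(acc<<6)|0x23=0x663
Completed: cp=U+0663 (starts at byte 5)
Byte[7]=D3: 2-byte lead, need 1 cont bytes. acc=0x13
Byte[8]=88: continuation. acc=(acc<<6)|0x08=0x4C8
Completed: cp=U+04C8 (starts at byte 7)
Byte[9]=E9: 3-byte lead, need 2 cont bytes. acc=0x9
Byte[10]=98: continuation. acc=(acc<<6)|0x18=0x258
Byte[11]=A5: continuation. acc=(acc<<6)|0x25=0x9625
Completed: cp=U+9625 (starts at byte 9)

Answer: 0 2 5 7 9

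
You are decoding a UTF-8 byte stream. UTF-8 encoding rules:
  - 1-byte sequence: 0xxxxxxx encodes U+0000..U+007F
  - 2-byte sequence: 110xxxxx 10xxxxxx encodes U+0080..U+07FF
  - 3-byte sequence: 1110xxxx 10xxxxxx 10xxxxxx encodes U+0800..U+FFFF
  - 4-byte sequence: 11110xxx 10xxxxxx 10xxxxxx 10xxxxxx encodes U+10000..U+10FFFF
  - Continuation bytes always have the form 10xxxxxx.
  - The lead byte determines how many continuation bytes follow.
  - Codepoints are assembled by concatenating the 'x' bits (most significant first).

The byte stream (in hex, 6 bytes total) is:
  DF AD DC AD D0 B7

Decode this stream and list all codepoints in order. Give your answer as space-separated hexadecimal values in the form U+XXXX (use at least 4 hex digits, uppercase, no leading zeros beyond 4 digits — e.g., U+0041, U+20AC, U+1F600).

Byte[0]=DF: 2-byte lead, need 1 cont bytes. acc=0x1F
Byte[1]=AD: continuation. acc=(acc<<6)|0x2D=0x7ED
Completed: cp=U+07ED (starts at byte 0)
Byte[2]=DC: 2-byte lead, need 1 cont bytes. acc=0x1C
Byte[3]=AD: continuation. acc=(acc<<6)|0x2D=0x72D
Completed: cp=U+072D (starts at byte 2)
Byte[4]=D0: 2-byte lead, need 1 cont bytes. acc=0x10
Byte[5]=B7: continuation. acc=(acc<<6)|0x37=0x437
Completed: cp=U+0437 (starts at byte 4)

Answer: U+07ED U+072D U+0437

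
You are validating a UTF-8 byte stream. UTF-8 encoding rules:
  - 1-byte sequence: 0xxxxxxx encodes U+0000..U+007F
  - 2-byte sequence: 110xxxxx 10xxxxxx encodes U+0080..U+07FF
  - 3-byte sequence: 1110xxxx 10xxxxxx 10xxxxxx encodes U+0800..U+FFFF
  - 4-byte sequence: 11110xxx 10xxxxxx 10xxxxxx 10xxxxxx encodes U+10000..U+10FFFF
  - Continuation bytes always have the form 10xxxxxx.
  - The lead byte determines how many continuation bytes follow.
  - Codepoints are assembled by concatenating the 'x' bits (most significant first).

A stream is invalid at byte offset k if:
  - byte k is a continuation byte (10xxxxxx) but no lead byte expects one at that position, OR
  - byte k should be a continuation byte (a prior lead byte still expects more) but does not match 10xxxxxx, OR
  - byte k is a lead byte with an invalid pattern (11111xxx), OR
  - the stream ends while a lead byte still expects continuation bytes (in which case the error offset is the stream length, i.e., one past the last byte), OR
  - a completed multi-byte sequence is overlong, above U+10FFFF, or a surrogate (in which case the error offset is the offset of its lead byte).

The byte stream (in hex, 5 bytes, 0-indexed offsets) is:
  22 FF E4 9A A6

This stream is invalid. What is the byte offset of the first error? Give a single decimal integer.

Answer: 1

Derivation:
Byte[0]=22: 1-byte ASCII. cp=U+0022
Byte[1]=FF: INVALID lead byte (not 0xxx/110x/1110/11110)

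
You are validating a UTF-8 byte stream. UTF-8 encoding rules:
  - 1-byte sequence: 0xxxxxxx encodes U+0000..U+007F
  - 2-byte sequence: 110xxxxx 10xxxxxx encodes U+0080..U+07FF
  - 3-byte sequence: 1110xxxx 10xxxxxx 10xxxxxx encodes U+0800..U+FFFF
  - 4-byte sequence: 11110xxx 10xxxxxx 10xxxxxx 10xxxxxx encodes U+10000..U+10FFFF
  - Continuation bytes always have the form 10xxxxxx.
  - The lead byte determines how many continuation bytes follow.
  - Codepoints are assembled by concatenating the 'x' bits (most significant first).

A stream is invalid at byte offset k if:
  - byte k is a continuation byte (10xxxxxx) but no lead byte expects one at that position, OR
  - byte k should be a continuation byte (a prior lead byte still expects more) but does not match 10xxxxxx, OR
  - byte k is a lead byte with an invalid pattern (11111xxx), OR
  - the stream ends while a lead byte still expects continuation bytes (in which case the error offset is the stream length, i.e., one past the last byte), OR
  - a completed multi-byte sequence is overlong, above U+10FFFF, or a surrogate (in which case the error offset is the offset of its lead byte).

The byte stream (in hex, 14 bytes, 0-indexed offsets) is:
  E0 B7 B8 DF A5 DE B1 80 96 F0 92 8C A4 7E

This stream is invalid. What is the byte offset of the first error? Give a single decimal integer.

Answer: 7

Derivation:
Byte[0]=E0: 3-byte lead, need 2 cont bytes. acc=0x0
Byte[1]=B7: continuation. acc=(acc<<6)|0x37=0x37
Byte[2]=B8: continuation. acc=(acc<<6)|0x38=0xDF8
Completed: cp=U+0DF8 (starts at byte 0)
Byte[3]=DF: 2-byte lead, need 1 cont bytes. acc=0x1F
Byte[4]=A5: continuation. acc=(acc<<6)|0x25=0x7E5
Completed: cp=U+07E5 (starts at byte 3)
Byte[5]=DE: 2-byte lead, need 1 cont bytes. acc=0x1E
Byte[6]=B1: continuation. acc=(acc<<6)|0x31=0x7B1
Completed: cp=U+07B1 (starts at byte 5)
Byte[7]=80: INVALID lead byte (not 0xxx/110x/1110/11110)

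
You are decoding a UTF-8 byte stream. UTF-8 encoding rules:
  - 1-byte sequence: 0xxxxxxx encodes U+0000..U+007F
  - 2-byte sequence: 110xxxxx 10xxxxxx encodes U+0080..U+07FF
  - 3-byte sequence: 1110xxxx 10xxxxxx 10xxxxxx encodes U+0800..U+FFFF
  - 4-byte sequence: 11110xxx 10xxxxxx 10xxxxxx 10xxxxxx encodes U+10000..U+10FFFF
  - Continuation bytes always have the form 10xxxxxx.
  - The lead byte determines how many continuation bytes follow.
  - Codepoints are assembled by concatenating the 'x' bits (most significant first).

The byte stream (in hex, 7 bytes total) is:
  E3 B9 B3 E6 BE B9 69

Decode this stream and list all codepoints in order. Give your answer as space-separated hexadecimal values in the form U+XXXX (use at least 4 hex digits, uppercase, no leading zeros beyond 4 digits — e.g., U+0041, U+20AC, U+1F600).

Byte[0]=E3: 3-byte lead, need 2 cont bytes. acc=0x3
Byte[1]=B9: continuation. acc=(acc<<6)|0x39=0xF9
Byte[2]=B3: continuation. acc=(acc<<6)|0x33=0x3E73
Completed: cp=U+3E73 (starts at byte 0)
Byte[3]=E6: 3-byte lead, need 2 cont bytes. acc=0x6
Byte[4]=BE: continuation. acc=(acc<<6)|0x3E=0x1BE
Byte[5]=B9: continuation. acc=(acc<<6)|0x39=0x6FB9
Completed: cp=U+6FB9 (starts at byte 3)
Byte[6]=69: 1-byte ASCII. cp=U+0069

Answer: U+3E73 U+6FB9 U+0069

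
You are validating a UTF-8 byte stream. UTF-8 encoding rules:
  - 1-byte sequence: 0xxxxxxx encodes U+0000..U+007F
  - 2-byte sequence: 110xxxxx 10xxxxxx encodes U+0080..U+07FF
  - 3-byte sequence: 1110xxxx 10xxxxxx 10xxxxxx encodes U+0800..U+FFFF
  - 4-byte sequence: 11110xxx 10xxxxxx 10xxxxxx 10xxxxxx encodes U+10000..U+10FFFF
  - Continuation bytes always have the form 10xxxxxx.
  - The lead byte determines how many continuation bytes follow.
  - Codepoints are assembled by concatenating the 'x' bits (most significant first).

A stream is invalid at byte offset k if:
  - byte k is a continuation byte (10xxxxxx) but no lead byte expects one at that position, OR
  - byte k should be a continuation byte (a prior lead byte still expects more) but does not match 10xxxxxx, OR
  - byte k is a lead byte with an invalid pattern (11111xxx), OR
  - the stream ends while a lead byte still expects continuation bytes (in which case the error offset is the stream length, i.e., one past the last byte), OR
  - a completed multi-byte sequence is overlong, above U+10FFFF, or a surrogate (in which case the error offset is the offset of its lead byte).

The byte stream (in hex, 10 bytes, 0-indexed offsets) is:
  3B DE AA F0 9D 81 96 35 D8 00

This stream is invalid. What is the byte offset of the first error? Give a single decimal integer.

Answer: 9

Derivation:
Byte[0]=3B: 1-byte ASCII. cp=U+003B
Byte[1]=DE: 2-byte lead, need 1 cont bytes. acc=0x1E
Byte[2]=AA: continuation. acc=(acc<<6)|0x2A=0x7AA
Completed: cp=U+07AA (starts at byte 1)
Byte[3]=F0: 4-byte lead, need 3 cont bytes. acc=0x0
Byte[4]=9D: continuation. acc=(acc<<6)|0x1D=0x1D
Byte[5]=81: continuation. acc=(acc<<6)|0x01=0x741
Byte[6]=96: continuation. acc=(acc<<6)|0x16=0x1D056
Completed: cp=U+1D056 (starts at byte 3)
Byte[7]=35: 1-byte ASCII. cp=U+0035
Byte[8]=D8: 2-byte lead, need 1 cont bytes. acc=0x18
Byte[9]=00: expected 10xxxxxx continuation. INVALID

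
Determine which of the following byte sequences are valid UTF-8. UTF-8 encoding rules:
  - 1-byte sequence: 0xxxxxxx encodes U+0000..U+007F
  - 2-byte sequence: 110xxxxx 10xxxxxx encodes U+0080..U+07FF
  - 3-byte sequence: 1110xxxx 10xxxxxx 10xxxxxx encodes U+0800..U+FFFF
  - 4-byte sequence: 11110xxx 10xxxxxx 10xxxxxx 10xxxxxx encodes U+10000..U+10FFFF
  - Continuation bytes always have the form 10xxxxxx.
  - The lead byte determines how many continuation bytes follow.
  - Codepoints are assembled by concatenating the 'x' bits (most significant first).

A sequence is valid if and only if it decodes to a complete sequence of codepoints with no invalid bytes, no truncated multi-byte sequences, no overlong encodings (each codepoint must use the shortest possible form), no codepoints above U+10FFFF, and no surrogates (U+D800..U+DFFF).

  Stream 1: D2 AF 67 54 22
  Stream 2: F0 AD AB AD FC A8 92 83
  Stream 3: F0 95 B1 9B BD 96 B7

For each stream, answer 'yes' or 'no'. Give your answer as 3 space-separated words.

Answer: yes no no

Derivation:
Stream 1: decodes cleanly. VALID
Stream 2: error at byte offset 4. INVALID
Stream 3: error at byte offset 4. INVALID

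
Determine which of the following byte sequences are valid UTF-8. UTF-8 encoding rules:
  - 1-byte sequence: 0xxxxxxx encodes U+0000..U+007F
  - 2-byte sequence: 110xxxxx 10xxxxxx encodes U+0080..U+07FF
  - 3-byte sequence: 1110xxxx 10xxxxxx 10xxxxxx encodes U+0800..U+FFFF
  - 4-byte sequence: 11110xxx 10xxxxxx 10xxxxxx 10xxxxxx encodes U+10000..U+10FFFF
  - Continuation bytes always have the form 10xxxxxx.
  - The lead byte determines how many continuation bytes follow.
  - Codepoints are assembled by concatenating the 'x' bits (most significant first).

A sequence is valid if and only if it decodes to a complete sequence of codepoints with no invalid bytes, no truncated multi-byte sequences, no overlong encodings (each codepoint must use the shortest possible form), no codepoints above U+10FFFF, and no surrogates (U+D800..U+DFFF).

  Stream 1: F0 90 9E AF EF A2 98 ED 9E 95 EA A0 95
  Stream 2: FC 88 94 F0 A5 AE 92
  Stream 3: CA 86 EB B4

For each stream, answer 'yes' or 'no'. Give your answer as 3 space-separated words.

Stream 1: decodes cleanly. VALID
Stream 2: error at byte offset 0. INVALID
Stream 3: error at byte offset 4. INVALID

Answer: yes no no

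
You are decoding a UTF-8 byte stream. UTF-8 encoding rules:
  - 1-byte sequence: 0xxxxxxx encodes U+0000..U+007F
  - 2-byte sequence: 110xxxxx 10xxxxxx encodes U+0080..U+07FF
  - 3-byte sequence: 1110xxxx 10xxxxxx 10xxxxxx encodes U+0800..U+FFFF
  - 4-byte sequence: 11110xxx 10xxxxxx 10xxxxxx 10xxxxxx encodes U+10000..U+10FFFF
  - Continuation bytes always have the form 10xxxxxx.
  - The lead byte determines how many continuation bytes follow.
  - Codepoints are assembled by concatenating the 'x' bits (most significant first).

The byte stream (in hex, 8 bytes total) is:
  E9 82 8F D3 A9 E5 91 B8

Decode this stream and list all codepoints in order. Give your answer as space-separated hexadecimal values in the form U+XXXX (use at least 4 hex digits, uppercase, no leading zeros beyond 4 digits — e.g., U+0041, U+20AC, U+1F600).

Byte[0]=E9: 3-byte lead, need 2 cont bytes. acc=0x9
Byte[1]=82: continuation. acc=(acc<<6)|0x02=0x242
Byte[2]=8F: continuation. acc=(acc<<6)|0x0F=0x908F
Completed: cp=U+908F (starts at byte 0)
Byte[3]=D3: 2-byte lead, need 1 cont bytes. acc=0x13
Byte[4]=A9: continuation. acc=(acc<<6)|0x29=0x4E9
Completed: cp=U+04E9 (starts at byte 3)
Byte[5]=E5: 3-byte lead, need 2 cont bytes. acc=0x5
Byte[6]=91: continuation. acc=(acc<<6)|0x11=0x151
Byte[7]=B8: continuation. acc=(acc<<6)|0x38=0x5478
Completed: cp=U+5478 (starts at byte 5)

Answer: U+908F U+04E9 U+5478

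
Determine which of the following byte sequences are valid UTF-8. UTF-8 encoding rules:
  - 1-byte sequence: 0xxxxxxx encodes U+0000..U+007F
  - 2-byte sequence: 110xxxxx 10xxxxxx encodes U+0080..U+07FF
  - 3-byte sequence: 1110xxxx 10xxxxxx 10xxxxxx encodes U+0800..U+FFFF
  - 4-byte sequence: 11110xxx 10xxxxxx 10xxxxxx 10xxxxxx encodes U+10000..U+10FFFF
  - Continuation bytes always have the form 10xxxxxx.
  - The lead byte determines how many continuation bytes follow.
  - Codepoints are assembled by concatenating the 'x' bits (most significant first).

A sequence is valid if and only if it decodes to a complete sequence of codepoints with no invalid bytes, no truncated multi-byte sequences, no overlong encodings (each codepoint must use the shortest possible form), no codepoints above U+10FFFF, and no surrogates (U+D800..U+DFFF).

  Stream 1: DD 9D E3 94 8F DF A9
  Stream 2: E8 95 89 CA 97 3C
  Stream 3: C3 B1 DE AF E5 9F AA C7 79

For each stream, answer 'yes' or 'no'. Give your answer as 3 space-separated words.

Answer: yes yes no

Derivation:
Stream 1: decodes cleanly. VALID
Stream 2: decodes cleanly. VALID
Stream 3: error at byte offset 8. INVALID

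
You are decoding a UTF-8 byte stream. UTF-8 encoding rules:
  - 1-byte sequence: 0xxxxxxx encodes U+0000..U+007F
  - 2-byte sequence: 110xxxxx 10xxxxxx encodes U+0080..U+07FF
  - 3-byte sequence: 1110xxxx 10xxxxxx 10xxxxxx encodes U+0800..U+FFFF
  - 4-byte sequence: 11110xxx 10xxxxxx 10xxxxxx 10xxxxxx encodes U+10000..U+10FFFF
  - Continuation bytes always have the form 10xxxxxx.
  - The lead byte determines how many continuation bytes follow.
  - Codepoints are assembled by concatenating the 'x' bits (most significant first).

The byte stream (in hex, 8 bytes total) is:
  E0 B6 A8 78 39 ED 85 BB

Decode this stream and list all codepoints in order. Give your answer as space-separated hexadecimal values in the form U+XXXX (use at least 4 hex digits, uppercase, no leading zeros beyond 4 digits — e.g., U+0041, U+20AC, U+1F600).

Byte[0]=E0: 3-byte lead, need 2 cont bytes. acc=0x0
Byte[1]=B6: continuation. acc=(acc<<6)|0x36=0x36
Byte[2]=A8: continuation. acc=(acc<<6)|0x28=0xDA8
Completed: cp=U+0DA8 (starts at byte 0)
Byte[3]=78: 1-byte ASCII. cp=U+0078
Byte[4]=39: 1-byte ASCII. cp=U+0039
Byte[5]=ED: 3-byte lead, need 2 cont bytes. acc=0xD
Byte[6]=85: continuation. acc=(acc<<6)|0x05=0x345
Byte[7]=BB: continuation. acc=(acc<<6)|0x3B=0xD17B
Completed: cp=U+D17B (starts at byte 5)

Answer: U+0DA8 U+0078 U+0039 U+D17B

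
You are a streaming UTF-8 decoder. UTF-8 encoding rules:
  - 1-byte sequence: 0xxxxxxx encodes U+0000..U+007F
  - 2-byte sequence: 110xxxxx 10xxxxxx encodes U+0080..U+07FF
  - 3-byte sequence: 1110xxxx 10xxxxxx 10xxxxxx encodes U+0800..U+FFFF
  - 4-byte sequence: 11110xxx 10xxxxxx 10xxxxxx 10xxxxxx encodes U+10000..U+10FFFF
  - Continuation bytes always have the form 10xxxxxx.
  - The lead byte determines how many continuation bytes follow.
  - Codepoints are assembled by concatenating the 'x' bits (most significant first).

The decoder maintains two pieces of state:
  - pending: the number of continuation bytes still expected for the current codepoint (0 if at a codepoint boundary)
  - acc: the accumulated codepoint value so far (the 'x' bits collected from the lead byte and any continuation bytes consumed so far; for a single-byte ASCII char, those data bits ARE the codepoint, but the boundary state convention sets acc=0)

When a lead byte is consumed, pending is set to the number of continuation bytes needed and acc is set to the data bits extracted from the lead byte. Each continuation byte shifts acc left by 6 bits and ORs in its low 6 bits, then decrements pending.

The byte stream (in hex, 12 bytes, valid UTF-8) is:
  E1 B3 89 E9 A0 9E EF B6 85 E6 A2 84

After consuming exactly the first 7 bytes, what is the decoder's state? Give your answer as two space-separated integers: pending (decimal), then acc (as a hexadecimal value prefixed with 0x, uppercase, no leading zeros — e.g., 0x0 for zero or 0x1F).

Byte[0]=E1: 3-byte lead. pending=2, acc=0x1
Byte[1]=B3: continuation. acc=(acc<<6)|0x33=0x73, pending=1
Byte[2]=89: continuation. acc=(acc<<6)|0x09=0x1CC9, pending=0
Byte[3]=E9: 3-byte lead. pending=2, acc=0x9
Byte[4]=A0: continuation. acc=(acc<<6)|0x20=0x260, pending=1
Byte[5]=9E: continuation. acc=(acc<<6)|0x1E=0x981E, pending=0
Byte[6]=EF: 3-byte lead. pending=2, acc=0xF

Answer: 2 0xF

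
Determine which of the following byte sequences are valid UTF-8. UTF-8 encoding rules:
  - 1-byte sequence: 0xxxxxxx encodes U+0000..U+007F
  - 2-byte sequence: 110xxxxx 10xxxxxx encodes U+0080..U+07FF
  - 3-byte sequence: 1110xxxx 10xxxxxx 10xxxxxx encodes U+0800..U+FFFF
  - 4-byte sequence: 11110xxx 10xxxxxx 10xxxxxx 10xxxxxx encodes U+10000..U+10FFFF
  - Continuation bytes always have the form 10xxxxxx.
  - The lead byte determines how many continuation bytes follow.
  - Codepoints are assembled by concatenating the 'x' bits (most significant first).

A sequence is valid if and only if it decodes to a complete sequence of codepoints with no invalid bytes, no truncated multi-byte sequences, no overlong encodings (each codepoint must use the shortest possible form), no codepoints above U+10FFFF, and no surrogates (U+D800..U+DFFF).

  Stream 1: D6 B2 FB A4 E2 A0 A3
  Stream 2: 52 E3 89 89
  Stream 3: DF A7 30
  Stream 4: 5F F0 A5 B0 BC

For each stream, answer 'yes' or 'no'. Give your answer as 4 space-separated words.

Answer: no yes yes yes

Derivation:
Stream 1: error at byte offset 2. INVALID
Stream 2: decodes cleanly. VALID
Stream 3: decodes cleanly. VALID
Stream 4: decodes cleanly. VALID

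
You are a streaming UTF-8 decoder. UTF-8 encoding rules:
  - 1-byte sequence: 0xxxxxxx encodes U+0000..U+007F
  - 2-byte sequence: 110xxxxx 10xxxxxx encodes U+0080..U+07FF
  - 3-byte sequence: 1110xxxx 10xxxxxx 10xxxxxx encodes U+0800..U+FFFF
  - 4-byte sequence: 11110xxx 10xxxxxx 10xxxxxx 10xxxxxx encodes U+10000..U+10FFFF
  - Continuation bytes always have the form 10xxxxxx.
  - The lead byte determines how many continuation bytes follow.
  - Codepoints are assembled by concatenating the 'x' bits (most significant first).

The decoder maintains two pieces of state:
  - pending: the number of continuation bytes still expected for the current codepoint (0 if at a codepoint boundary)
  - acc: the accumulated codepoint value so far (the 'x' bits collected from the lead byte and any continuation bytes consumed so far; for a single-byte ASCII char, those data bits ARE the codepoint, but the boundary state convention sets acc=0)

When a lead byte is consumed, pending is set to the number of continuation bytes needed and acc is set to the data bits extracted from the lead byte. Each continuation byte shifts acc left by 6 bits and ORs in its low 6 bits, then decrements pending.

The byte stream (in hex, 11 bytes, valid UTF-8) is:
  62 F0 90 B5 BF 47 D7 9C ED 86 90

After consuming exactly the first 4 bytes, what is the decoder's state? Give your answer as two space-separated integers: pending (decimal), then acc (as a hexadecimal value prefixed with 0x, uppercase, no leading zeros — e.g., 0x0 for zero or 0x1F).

Byte[0]=62: 1-byte. pending=0, acc=0x0
Byte[1]=F0: 4-byte lead. pending=3, acc=0x0
Byte[2]=90: continuation. acc=(acc<<6)|0x10=0x10, pending=2
Byte[3]=B5: continuation. acc=(acc<<6)|0x35=0x435, pending=1

Answer: 1 0x435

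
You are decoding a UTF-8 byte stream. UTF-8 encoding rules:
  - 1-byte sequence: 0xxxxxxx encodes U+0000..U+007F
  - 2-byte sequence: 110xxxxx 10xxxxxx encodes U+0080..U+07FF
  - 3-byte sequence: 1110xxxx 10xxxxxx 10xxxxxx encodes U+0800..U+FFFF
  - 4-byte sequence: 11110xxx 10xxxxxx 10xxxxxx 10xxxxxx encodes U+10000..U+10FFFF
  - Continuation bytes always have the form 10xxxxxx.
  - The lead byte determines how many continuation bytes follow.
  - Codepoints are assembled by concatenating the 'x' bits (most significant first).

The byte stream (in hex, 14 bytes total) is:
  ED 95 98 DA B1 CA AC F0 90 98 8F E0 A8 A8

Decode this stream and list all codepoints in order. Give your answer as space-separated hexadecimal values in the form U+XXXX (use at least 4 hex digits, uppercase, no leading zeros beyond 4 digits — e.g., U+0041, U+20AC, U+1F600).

Answer: U+D558 U+06B1 U+02AC U+1060F U+0A28

Derivation:
Byte[0]=ED: 3-byte lead, need 2 cont bytes. acc=0xD
Byte[1]=95: continuation. acc=(acc<<6)|0x15=0x355
Byte[2]=98: continuation. acc=(acc<<6)|0x18=0xD558
Completed: cp=U+D558 (starts at byte 0)
Byte[3]=DA: 2-byte lead, need 1 cont bytes. acc=0x1A
Byte[4]=B1: continuation. acc=(acc<<6)|0x31=0x6B1
Completed: cp=U+06B1 (starts at byte 3)
Byte[5]=CA: 2-byte lead, need 1 cont bytes. acc=0xA
Byte[6]=AC: continuation. acc=(acc<<6)|0x2C=0x2AC
Completed: cp=U+02AC (starts at byte 5)
Byte[7]=F0: 4-byte lead, need 3 cont bytes. acc=0x0
Byte[8]=90: continuation. acc=(acc<<6)|0x10=0x10
Byte[9]=98: continuation. acc=(acc<<6)|0x18=0x418
Byte[10]=8F: continuation. acc=(acc<<6)|0x0F=0x1060F
Completed: cp=U+1060F (starts at byte 7)
Byte[11]=E0: 3-byte lead, need 2 cont bytes. acc=0x0
Byte[12]=A8: continuation. acc=(acc<<6)|0x28=0x28
Byte[13]=A8: continuation. acc=(acc<<6)|0x28=0xA28
Completed: cp=U+0A28 (starts at byte 11)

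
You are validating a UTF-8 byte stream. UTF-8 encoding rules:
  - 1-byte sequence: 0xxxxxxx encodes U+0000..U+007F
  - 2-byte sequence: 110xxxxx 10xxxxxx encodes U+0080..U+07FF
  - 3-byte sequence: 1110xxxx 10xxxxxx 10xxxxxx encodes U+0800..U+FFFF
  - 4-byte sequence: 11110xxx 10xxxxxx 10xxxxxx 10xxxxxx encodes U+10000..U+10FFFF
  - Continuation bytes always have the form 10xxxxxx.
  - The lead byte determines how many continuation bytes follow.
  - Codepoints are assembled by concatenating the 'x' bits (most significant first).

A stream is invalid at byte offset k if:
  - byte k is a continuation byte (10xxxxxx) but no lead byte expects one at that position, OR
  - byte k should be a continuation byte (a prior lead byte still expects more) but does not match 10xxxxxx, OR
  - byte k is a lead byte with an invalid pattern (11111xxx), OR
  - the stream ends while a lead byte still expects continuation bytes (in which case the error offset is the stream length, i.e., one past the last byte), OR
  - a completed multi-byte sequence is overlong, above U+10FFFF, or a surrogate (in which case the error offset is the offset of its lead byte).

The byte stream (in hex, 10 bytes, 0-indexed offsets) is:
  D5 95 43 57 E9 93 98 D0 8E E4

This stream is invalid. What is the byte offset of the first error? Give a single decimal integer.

Answer: 10

Derivation:
Byte[0]=D5: 2-byte lead, need 1 cont bytes. acc=0x15
Byte[1]=95: continuation. acc=(acc<<6)|0x15=0x555
Completed: cp=U+0555 (starts at byte 0)
Byte[2]=43: 1-byte ASCII. cp=U+0043
Byte[3]=57: 1-byte ASCII. cp=U+0057
Byte[4]=E9: 3-byte lead, need 2 cont bytes. acc=0x9
Byte[5]=93: continuation. acc=(acc<<6)|0x13=0x253
Byte[6]=98: continuation. acc=(acc<<6)|0x18=0x94D8
Completed: cp=U+94D8 (starts at byte 4)
Byte[7]=D0: 2-byte lead, need 1 cont bytes. acc=0x10
Byte[8]=8E: continuation. acc=(acc<<6)|0x0E=0x40E
Completed: cp=U+040E (starts at byte 7)
Byte[9]=E4: 3-byte lead, need 2 cont bytes. acc=0x4
Byte[10]: stream ended, expected continuation. INVALID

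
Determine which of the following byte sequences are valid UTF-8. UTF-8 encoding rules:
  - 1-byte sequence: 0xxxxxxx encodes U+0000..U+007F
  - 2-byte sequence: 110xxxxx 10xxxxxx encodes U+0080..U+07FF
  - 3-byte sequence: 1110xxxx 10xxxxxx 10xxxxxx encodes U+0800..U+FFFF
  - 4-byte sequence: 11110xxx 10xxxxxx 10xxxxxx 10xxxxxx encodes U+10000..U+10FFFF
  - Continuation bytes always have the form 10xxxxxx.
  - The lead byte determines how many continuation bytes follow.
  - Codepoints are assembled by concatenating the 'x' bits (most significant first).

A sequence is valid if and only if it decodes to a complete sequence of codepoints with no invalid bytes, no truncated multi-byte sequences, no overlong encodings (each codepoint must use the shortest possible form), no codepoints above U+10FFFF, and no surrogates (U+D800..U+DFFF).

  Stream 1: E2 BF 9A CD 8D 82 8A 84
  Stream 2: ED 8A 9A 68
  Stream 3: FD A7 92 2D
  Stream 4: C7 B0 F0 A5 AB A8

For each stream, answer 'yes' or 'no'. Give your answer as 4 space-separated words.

Stream 1: error at byte offset 5. INVALID
Stream 2: decodes cleanly. VALID
Stream 3: error at byte offset 0. INVALID
Stream 4: decodes cleanly. VALID

Answer: no yes no yes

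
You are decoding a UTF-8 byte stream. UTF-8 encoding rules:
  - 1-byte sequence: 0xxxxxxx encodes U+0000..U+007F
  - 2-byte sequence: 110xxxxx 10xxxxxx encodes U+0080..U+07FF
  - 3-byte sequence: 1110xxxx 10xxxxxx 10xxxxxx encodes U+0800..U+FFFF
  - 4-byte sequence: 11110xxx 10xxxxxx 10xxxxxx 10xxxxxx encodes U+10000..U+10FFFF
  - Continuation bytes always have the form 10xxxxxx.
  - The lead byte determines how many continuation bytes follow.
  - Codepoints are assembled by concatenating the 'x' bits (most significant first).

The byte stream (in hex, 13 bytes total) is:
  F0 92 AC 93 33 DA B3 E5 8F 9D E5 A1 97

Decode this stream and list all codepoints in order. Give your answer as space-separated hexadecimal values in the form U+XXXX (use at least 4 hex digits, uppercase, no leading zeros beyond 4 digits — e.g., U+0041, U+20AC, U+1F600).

Byte[0]=F0: 4-byte lead, need 3 cont bytes. acc=0x0
Byte[1]=92: continuation. acc=(acc<<6)|0x12=0x12
Byte[2]=AC: continuation. acc=(acc<<6)|0x2C=0x4AC
Byte[3]=93: continuation. acc=(acc<<6)|0x13=0x12B13
Completed: cp=U+12B13 (starts at byte 0)
Byte[4]=33: 1-byte ASCII. cp=U+0033
Byte[5]=DA: 2-byte lead, need 1 cont bytes. acc=0x1A
Byte[6]=B3: continuation. acc=(acc<<6)|0x33=0x6B3
Completed: cp=U+06B3 (starts at byte 5)
Byte[7]=E5: 3-byte lead, need 2 cont bytes. acc=0x5
Byte[8]=8F: continuation. acc=(acc<<6)|0x0F=0x14F
Byte[9]=9D: continuation. acc=(acc<<6)|0x1D=0x53DD
Completed: cp=U+53DD (starts at byte 7)
Byte[10]=E5: 3-byte lead, need 2 cont bytes. acc=0x5
Byte[11]=A1: continuation. acc=(acc<<6)|0x21=0x161
Byte[12]=97: continuation. acc=(acc<<6)|0x17=0x5857
Completed: cp=U+5857 (starts at byte 10)

Answer: U+12B13 U+0033 U+06B3 U+53DD U+5857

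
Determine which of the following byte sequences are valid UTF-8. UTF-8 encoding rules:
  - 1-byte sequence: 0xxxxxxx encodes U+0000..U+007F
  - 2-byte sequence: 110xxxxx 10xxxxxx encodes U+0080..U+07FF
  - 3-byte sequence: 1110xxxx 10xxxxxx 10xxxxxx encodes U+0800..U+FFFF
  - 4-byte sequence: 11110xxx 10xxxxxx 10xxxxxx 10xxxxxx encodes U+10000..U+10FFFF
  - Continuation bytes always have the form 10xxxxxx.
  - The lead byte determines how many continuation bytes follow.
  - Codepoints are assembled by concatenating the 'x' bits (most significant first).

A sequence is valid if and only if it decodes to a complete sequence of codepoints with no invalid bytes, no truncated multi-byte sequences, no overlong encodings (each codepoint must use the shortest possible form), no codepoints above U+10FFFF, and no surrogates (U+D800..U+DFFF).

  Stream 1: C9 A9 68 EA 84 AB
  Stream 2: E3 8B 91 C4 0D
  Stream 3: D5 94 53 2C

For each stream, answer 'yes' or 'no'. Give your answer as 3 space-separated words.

Stream 1: decodes cleanly. VALID
Stream 2: error at byte offset 4. INVALID
Stream 3: decodes cleanly. VALID

Answer: yes no yes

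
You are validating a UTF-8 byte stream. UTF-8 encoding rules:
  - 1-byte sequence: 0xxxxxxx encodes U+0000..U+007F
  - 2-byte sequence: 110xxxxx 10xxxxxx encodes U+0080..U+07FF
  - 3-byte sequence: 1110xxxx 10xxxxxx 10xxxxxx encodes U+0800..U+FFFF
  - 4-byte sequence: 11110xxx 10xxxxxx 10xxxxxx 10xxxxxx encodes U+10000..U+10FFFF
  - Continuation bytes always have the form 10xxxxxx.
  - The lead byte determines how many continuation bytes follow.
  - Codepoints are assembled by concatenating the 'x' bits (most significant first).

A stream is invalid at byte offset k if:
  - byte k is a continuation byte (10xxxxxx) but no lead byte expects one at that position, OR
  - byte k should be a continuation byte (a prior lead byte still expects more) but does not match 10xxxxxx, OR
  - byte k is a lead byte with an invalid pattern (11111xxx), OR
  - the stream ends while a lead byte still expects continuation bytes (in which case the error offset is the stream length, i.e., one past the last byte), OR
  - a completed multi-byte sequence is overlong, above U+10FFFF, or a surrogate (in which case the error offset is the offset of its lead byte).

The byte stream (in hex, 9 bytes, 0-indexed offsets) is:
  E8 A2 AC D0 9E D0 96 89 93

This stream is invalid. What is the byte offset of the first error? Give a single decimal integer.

Answer: 7

Derivation:
Byte[0]=E8: 3-byte lead, need 2 cont bytes. acc=0x8
Byte[1]=A2: continuation. acc=(acc<<6)|0x22=0x222
Byte[2]=AC: continuation. acc=(acc<<6)|0x2C=0x88AC
Completed: cp=U+88AC (starts at byte 0)
Byte[3]=D0: 2-byte lead, need 1 cont bytes. acc=0x10
Byte[4]=9E: continuation. acc=(acc<<6)|0x1E=0x41E
Completed: cp=U+041E (starts at byte 3)
Byte[5]=D0: 2-byte lead, need 1 cont bytes. acc=0x10
Byte[6]=96: continuation. acc=(acc<<6)|0x16=0x416
Completed: cp=U+0416 (starts at byte 5)
Byte[7]=89: INVALID lead byte (not 0xxx/110x/1110/11110)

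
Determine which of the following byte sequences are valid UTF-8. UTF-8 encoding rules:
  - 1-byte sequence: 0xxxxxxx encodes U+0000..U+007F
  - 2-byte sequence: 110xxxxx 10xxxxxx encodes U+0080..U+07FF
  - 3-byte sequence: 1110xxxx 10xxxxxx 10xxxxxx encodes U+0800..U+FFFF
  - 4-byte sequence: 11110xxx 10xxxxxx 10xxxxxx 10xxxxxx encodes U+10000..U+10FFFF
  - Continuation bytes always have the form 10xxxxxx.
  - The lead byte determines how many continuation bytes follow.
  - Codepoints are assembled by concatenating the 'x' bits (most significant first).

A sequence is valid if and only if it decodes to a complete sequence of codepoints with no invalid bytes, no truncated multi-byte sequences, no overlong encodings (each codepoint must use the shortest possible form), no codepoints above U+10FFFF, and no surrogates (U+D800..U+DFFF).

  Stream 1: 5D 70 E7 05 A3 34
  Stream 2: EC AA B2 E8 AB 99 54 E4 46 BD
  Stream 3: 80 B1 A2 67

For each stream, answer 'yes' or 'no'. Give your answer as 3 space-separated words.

Answer: no no no

Derivation:
Stream 1: error at byte offset 3. INVALID
Stream 2: error at byte offset 8. INVALID
Stream 3: error at byte offset 0. INVALID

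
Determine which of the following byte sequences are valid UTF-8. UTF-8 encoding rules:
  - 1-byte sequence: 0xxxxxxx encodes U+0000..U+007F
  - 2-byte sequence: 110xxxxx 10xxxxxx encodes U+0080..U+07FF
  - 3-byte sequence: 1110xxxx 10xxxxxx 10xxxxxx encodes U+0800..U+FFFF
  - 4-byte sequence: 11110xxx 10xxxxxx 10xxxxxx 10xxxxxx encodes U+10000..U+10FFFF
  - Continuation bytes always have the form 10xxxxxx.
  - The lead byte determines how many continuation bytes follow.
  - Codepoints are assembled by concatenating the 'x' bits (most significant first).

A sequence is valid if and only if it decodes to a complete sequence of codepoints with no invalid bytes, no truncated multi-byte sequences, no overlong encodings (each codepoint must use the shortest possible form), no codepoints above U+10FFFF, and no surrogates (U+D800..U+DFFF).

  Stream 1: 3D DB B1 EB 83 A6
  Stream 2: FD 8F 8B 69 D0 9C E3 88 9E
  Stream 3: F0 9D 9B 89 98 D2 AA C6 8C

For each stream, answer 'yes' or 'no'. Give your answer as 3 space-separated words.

Stream 1: decodes cleanly. VALID
Stream 2: error at byte offset 0. INVALID
Stream 3: error at byte offset 4. INVALID

Answer: yes no no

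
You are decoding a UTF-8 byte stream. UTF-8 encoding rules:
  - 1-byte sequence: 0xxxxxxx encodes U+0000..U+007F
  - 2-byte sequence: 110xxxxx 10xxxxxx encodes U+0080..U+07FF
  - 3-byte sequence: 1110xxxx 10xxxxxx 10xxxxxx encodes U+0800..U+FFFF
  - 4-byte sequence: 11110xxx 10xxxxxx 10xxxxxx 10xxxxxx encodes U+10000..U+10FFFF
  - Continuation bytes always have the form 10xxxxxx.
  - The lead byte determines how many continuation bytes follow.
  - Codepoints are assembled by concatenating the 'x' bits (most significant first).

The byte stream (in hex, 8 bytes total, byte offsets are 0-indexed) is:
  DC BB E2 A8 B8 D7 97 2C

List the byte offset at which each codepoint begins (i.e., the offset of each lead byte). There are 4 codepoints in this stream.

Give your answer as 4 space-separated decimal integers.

Byte[0]=DC: 2-byte lead, need 1 cont bytes. acc=0x1C
Byte[1]=BB: continuation. acc=(acc<<6)|0x3B=0x73B
Completed: cp=U+073B (starts at byte 0)
Byte[2]=E2: 3-byte lead, need 2 cont bytes. acc=0x2
Byte[3]=A8: continuation. acc=(acc<<6)|0x28=0xA8
Byte[4]=B8: continuation. acc=(acc<<6)|0x38=0x2A38
Completed: cp=U+2A38 (starts at byte 2)
Byte[5]=D7: 2-byte lead, need 1 cont bytes. acc=0x17
Byte[6]=97: continuation. acc=(acc<<6)|0x17=0x5D7
Completed: cp=U+05D7 (starts at byte 5)
Byte[7]=2C: 1-byte ASCII. cp=U+002C

Answer: 0 2 5 7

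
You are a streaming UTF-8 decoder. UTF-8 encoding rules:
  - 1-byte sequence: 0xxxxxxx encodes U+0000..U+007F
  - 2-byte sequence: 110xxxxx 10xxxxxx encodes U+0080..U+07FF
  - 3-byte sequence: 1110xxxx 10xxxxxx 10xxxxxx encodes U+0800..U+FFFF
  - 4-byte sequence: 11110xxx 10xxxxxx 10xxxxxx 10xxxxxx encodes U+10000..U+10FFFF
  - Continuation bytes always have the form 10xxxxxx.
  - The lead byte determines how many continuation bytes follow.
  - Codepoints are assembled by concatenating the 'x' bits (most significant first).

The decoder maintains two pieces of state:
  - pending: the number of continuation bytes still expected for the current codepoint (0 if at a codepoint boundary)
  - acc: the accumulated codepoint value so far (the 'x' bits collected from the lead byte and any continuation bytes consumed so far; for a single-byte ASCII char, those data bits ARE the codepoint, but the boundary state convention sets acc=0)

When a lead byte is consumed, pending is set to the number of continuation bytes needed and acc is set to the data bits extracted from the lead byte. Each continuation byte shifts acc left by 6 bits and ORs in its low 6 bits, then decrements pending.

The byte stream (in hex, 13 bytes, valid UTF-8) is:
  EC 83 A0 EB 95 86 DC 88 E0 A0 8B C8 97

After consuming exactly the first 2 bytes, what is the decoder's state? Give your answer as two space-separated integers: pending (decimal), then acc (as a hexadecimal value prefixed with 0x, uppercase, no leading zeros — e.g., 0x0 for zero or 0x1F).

Byte[0]=EC: 3-byte lead. pending=2, acc=0xC
Byte[1]=83: continuation. acc=(acc<<6)|0x03=0x303, pending=1

Answer: 1 0x303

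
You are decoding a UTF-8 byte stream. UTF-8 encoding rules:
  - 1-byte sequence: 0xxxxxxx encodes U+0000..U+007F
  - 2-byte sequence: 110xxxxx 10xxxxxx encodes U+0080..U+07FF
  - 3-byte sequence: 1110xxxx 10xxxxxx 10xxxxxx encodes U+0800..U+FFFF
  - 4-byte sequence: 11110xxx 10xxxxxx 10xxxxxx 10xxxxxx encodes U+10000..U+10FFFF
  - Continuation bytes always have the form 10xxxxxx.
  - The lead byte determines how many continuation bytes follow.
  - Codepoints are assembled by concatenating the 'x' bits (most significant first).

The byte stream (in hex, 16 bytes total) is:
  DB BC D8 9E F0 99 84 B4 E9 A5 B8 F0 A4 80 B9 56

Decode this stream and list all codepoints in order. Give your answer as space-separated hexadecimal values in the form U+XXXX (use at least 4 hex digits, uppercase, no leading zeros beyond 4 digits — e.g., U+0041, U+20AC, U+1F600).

Byte[0]=DB: 2-byte lead, need 1 cont bytes. acc=0x1B
Byte[1]=BC: continuation. acc=(acc<<6)|0x3C=0x6FC
Completed: cp=U+06FC (starts at byte 0)
Byte[2]=D8: 2-byte lead, need 1 cont bytes. acc=0x18
Byte[3]=9E: continuation. acc=(acc<<6)|0x1E=0x61E
Completed: cp=U+061E (starts at byte 2)
Byte[4]=F0: 4-byte lead, need 3 cont bytes. acc=0x0
Byte[5]=99: continuation. acc=(acc<<6)|0x19=0x19
Byte[6]=84: continuation. acc=(acc<<6)|0x04=0x644
Byte[7]=B4: continuation. acc=(acc<<6)|0x34=0x19134
Completed: cp=U+19134 (starts at byte 4)
Byte[8]=E9: 3-byte lead, need 2 cont bytes. acc=0x9
Byte[9]=A5: continuation. acc=(acc<<6)|0x25=0x265
Byte[10]=B8: continuation. acc=(acc<<6)|0x38=0x9978
Completed: cp=U+9978 (starts at byte 8)
Byte[11]=F0: 4-byte lead, need 3 cont bytes. acc=0x0
Byte[12]=A4: continuation. acc=(acc<<6)|0x24=0x24
Byte[13]=80: continuation. acc=(acc<<6)|0x00=0x900
Byte[14]=B9: continuation. acc=(acc<<6)|0x39=0x24039
Completed: cp=U+24039 (starts at byte 11)
Byte[15]=56: 1-byte ASCII. cp=U+0056

Answer: U+06FC U+061E U+19134 U+9978 U+24039 U+0056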